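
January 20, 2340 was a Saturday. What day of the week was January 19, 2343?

January 20, 2340 → January 20, 2341: 366 days (2340 is a leap year).
January 20, 2341 → January 20, 2342: 365 days.
January 2342: 31 − 20 = 11 days remain.
Then 11 full months totalling 334 days.
January 1–19, 2343: 19 days.
Residual: 364 days.
Total: 1095 days.
1095 mod 7 = 3, so 3 days after Saturday is Tuesday.

Tuesday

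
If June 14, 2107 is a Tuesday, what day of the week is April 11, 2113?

Day-of-year of June 14, 2107: 165.
Day-of-year of April 11, 2113: 101.
2107 has 365 days, so 365 − 165 = 200 days remain in 2107.
Full years: 2108: 366; 2109: 365; 2110: 365; 2111: 365; 2112: 366. Sum = 1827.
Total: 200 + 1827 + 101 = 2128 days.
2128 is a multiple of 7, so April 11, 2113 falls on the same weekday: Tuesday.

Tuesday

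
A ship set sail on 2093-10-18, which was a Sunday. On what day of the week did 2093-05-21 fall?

Thursday

Count forward from the earlier date (May 21, 2093) to the later (October 18, 2093):
May 2093: 31 − 21 = 10 days remain.
Then June (30), July (31), August (31), September (30): 30 + 31 + 31 + 30 = 122 days.
October 1–18, 2093: 18 days.
Total: 10 + 122 + 18 = 150 days.
150 mod 7 = 3, so 3 days before Sunday is Thursday.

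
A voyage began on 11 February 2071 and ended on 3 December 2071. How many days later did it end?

295

February 2071: 28 − 11 = 17 days remain (2071 is not a leap year, so February has 28 days).
Then 9 full months totalling 275 days.
December 1–3, 2071: 3 days.
Total: 17 + 275 + 3 = 295 days.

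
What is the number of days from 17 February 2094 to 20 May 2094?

92

February 2094: 28 − 17 = 11 days remain (2094 is not a leap year, so February has 28 days).
Then March (31), April (30): 31 + 30 = 61 days.
May 1–20, 2094: 20 days.
Total: 11 + 61 + 20 = 92 days.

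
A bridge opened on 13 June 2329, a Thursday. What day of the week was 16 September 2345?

Sunday

Day-of-year of June 13, 2329: 164.
Day-of-year of September 16, 2345: 259.
2329 has 365 days, so 365 − 164 = 201 days remain in 2329.
Full years 2330–2344: 11 common + 4 leap = 11×365 + 4×366 = 5479 days.
Total: 201 + 5479 + 259 = 5939 days.
5939 mod 7 = 3, so 3 days after Thursday is Sunday.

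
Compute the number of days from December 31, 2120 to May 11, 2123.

861

Day-of-year of December 31, 2120: 366.
Day-of-year of May 11, 2123: 131.
2120 has 366 days, so 366 − 366 = 0 days remain in 2120.
Full years: 2121: 365; 2122: 365. Sum = 730.
Total: 0 + 730 + 131 = 861 days.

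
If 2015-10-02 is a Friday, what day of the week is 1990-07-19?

Count forward from the earlier date (July 19, 1990) to the later (October 2, 2015):
Day-of-year of July 19, 1990: 200.
Day-of-year of October 2, 2015: 275.
1990 has 365 days, so 365 − 200 = 165 days remain in 1990.
Full years 1991–2014: 18 common + 6 leap = 18×365 + 6×366 = 8766 days.
Total: 165 + 8766 + 275 = 9206 days.
9206 mod 7 = 1, so 1 day before Friday is Thursday.

Thursday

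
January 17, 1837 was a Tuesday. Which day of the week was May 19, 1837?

Friday

January 1837: 31 − 17 = 14 days remain.
Then February 1837 (28), March (31), April (30): 28 + 31 + 30 = 89 days.
May 1–19, 1837: 19 days.
Total: 14 + 89 + 19 = 122 days.
122 mod 7 = 3, so 3 days after Tuesday is Friday.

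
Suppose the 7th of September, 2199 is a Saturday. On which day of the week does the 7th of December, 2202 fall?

Tuesday

Day-of-year of September 7, 2199: 250.
Day-of-year of December 7, 2202: 341.
2199 has 365 days, so 365 − 250 = 115 days remain in 2199.
Full years: 2200: 365; 2201: 365. Sum = 730.
Total: 115 + 730 + 341 = 1186 days.
1186 mod 7 = 3, so 3 days after Saturday is Tuesday.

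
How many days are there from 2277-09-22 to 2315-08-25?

Day-of-year of September 22, 2277: 265.
Day-of-year of August 25, 2315: 237.
2277 has 365 days, so 365 − 265 = 100 days remain in 2277.
Full years 2278–2314: 29 common + 8 leap = 29×365 + 8×366 = 13513 days.
Total: 100 + 13513 + 237 = 13850 days.

13850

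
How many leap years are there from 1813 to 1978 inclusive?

40

Years divisible by 4: 1816, 1820, …, 1976 — 41 in all.
Of these, 1900 is divisible by 100 but not 400, so not leap.
Leap years: 41 − 1 = 40.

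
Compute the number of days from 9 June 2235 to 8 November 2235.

June 2235: 30 − 9 = 21 days remain.
Then July (31), August (31), September (30), October (31): 31 + 31 + 30 + 31 = 123 days.
November 1–8, 2235: 8 days.
Total: 21 + 123 + 8 = 152 days.

152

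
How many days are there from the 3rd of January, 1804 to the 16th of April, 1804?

January 1804: 31 − 3 = 28 days remain.
Then February 1804 (29), March (31): 29 + 31 = 60 days.
April 1–16, 1804: 16 days.
Total: 28 + 60 + 16 = 104 days.

104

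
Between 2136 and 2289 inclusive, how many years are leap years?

Years divisible by 4: 2136, 2140, …, 2288 — 39 in all.
Of these, 2200 is divisible by 100 but not 400, so not leap.
Leap years: 39 − 1 = 38.

38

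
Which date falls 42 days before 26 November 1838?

15 October 1838

Count 42 days before November 26, 1838:
October 1838: 31 − 15 = 16 days remain.
November 1–26, 1838: 26 days.
Total: 16 + 26 = 42 days.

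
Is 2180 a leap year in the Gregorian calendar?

Yes

2180 is a leap year.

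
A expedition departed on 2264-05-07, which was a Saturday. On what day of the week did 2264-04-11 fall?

Count forward from the earlier date (April 11, 2264) to the later (May 7, 2264):
April 2264: 30 − 11 = 19 days remain.
May 1–7, 2264: 7 days.
Total: 19 + 7 = 26 days.
26 mod 7 = 5, so 5 days before Saturday is Monday.

Monday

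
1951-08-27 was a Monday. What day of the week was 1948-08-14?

Saturday

Count forward from the earlier date (August 14, 1948) to the later (August 27, 1951):
August 14, 1948 → August 14, 1949: 365 days.
August 14, 1949 → August 14, 1950: 365 days.
August 14, 1950 → August 14, 1951: 365 days.
Within August 1951: 27 − 14 = 13 days.
Total: 1108 days.
1108 mod 7 = 2, so 2 days before Monday is Saturday.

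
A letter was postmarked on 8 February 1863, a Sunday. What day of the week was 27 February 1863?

Within February 1863: 27 − 8 = 19 days.
19 mod 7 = 5, so 5 days after Sunday is Friday.

Friday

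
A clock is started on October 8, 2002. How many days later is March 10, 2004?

519

Day-of-year of October 8, 2002: 281.
Day-of-year of March 10, 2004: 70.
2002 has 365 days, so 365 − 281 = 84 days remain in 2002.
Full years: 2003: 365. Sum = 365.
Total: 84 + 365 + 70 = 519 days.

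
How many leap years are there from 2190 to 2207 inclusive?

Years divisible by 4 in [2190, 2207]: 2192, 2196, 2200, 2204.
Of these, 2200 is divisible by 100 but not 400, so not leap.
Leap years: 4 − 1 = 3.

3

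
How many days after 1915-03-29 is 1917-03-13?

715

March 29, 1915 → March 29, 1916: 366 days (1916 is a leap year).
March 1916: 31 − 29 = 2 days remain.
Then 11 full months totalling 334 days.
March 1–13, 1917: 13 days.
Residual: 349 days.
Total: 715 days.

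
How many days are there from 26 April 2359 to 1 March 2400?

From April 26, 2359 to April 26, 2399: 40 years, of which 10 contain a Feb 29 — 30×365 + 10×366 = 14610 days.
April 2399: 30 − 26 = 4 days remain.
Then 10 full months totalling 305 days.
March 1, 2400: 1 day.
Residual: 310 days.
Total: 14920 days.

14920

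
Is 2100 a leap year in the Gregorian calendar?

2100 is not a leap year (divisible by 100 but not 400).

No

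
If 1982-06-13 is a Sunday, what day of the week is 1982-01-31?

Sunday

Count forward from the earlier date (January 31, 1982) to the later (June 13, 1982):
January 1982: 31 − 31 = 0 days remain.
Then February 1982 (28), March (31), April (30), May (31): 28 + 31 + 30 + 31 = 120 days.
June 1–13, 1982: 13 days.
Total: 0 + 120 + 13 = 133 days.
133 is a multiple of 7, so 1982-01-31 falls on the same weekday: Sunday.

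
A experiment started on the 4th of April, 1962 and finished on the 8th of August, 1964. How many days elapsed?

857

April 1962: 30 − 4 = 26 days remain.
Then 27 full months totalling 823 days.
August 1–8, 1964: 8 days.
Total: 26 + 823 + 8 = 857 days.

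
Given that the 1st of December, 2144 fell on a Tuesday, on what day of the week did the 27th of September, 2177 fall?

Day-of-year of December 1, 2144: 336.
Day-of-year of September 27, 2177: 270.
2144 has 366 days, so 366 − 336 = 30 days remain in 2144.
Full years 2145–2176: 24 common + 8 leap = 24×365 + 8×366 = 11688 days.
Total: 30 + 11688 + 270 = 11988 days.
11988 mod 7 = 4, so 4 days after Tuesday is Saturday.

Saturday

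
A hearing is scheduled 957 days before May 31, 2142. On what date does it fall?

October 17, 2139

Count 957 days before May 31, 2142:
Day-of-year of October 17, 2139: 290.
Day-of-year of May 31, 2142: 151.
2139 has 365 days, so 365 − 290 = 75 days remain in 2139.
Full years: 2140: 366; 2141: 365. Sum = 731.
Total: 75 + 731 + 151 = 957 days.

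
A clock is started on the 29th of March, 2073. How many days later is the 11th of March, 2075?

712

Day-of-year of March 29, 2073: 88.
Day-of-year of March 11, 2075: 70.
2073 has 365 days, so 365 − 88 = 277 days remain in 2073.
Full years: 2074: 365. Sum = 365.
Total: 277 + 365 + 70 = 712 days.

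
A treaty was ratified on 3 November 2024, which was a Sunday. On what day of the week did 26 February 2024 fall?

Monday

Count forward from the earlier date (February 26, 2024) to the later (November 3, 2024):
February 2024: 29 − 26 = 3 days remain (2024 is a leap year, so February has 29 days).
Then March (31), April (30), May (31), June (30), July (31), August (31), September (30), October (31): 31 + 30 + 31 + 30 + 31 + 31 + 30 + 31 = 245 days.
November 1–3, 2024: 3 days.
Total: 3 + 245 + 3 = 251 days.
251 mod 7 = 6, so 6 days before Sunday is Monday.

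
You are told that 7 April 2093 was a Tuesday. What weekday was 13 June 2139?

Saturday

Day-of-year of April 7, 2093: 97.
Day-of-year of June 13, 2139: 164.
2093 has 365 days, so 365 − 97 = 268 days remain in 2093.
Full years 2094–2138: 35 common + 10 leap = 35×365 + 10×366 = 16435 days.
Total: 268 + 16435 + 164 = 16867 days.
16867 mod 7 = 4, so 4 days after Tuesday is Saturday.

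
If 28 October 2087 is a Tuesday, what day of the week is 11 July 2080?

Count forward from the earlier date (July 11, 2080) to the later (October 28, 2087):
From July 11, 2080 to July 11, 2087: 7 years, of which 1 contains a Feb 29 — 6×365 + 1×366 = 2556 days.
July 2087: 31 − 11 = 20 days remain.
Then August (31), September (30): 31 + 30 = 61 days.
October 1–28, 2087: 28 days.
Residual: 109 days.
Total: 2665 days.
2665 mod 7 = 5, so 5 days before Tuesday is Thursday.

Thursday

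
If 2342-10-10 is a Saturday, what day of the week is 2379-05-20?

Day-of-year of October 10, 2342: 283.
Day-of-year of May 20, 2379: 140.
2342 has 365 days, so 365 − 283 = 82 days remain in 2342.
Full years 2343–2378: 27 common + 9 leap = 27×365 + 9×366 = 13149 days.
Total: 82 + 13149 + 140 = 13371 days.
13371 mod 7 = 1, so 1 day after Saturday is Sunday.

Sunday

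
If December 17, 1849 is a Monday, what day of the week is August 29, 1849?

Wednesday

Count forward from the earlier date (August 29, 1849) to the later (December 17, 1849):
August 1849: 31 − 29 = 2 days remain.
Then September (30), October (31), November (30): 30 + 31 + 30 = 91 days.
December 1–17, 1849: 17 days.
Total: 2 + 91 + 17 = 110 days.
110 mod 7 = 5, so 5 days before Monday is Wednesday.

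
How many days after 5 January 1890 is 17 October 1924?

From January 5, 1890 to January 5, 1924: 34 years, of which 7 contain a Feb 29 — 27×365 + 7×366 = 12417 days.
(1900 is not a leap year (divisible by 100 but not 400).)
January 1924: 31 − 5 = 26 days remain.
Then February 1924 (29), March (31), April (30), May (31), June (30), July (31), August (31), September (30): 29 + 31 + 30 + 31 + 30 + 31 + 31 + 30 = 243 days.
October 1–17, 1924: 17 days.
Residual: 286 days.
Total: 12703 days.

12703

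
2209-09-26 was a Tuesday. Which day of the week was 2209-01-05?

Thursday

Count forward from the earlier date (January 5, 2209) to the later (September 26, 2209):
January 2209: 31 − 5 = 26 days remain.
Then February 2209 (28), March (31), April (30), May (31), June (30), July (31), August (31): 28 + 31 + 30 + 31 + 30 + 31 + 31 = 212 days.
September 1–26, 2209: 26 days.
Total: 26 + 212 + 26 = 264 days.
264 mod 7 = 5, so 5 days before Tuesday is Thursday.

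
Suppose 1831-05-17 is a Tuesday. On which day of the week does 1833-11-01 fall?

May 1831: 31 − 17 = 14 days remain.
Then 29 full months totalling 884 days.
November 1, 1833: 1 day.
Total: 14 + 884 + 1 = 899 days.
899 mod 7 = 3, so 3 days after Tuesday is Friday.

Friday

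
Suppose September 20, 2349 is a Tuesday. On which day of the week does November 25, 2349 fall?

Friday

September 2349: 30 − 20 = 10 days remain.
Then October (31): 31 days.
November 1–25, 2349: 25 days.
Total: 10 + 31 + 25 = 66 days.
66 mod 7 = 3, so 3 days after Tuesday is Friday.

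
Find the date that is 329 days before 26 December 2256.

1 February 2256

Count 329 days before December 26, 2256:
February 2256: 29 − 1 = 28 days remain (2256 is a leap year, so February has 29 days).
Then 9 full months totalling 275 days.
December 1–26, 2256: 26 days.
Total: 28 + 275 + 26 = 329 days.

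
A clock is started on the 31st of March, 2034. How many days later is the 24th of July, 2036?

846

March 2034: 31 − 31 = 0 days remain.
Then 27 full months totalling 822 days.
July 1–24, 2036: 24 days.
Total: 0 + 822 + 24 = 846 days.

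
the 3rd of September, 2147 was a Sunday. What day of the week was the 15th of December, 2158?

Friday

Day-of-year of September 3, 2147: 246.
Day-of-year of December 15, 2158: 349.
2147 has 365 days, so 365 − 246 = 119 days remain in 2147.
Full years 2148–2157: 7 common + 3 leap = 7×365 + 3×366 = 3653 days.
Total: 119 + 3653 + 349 = 4121 days.
4121 mod 7 = 5, so 5 days after Sunday is Friday.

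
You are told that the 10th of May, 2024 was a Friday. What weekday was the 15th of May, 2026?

Friday

Day-of-year of May 10, 2024: 131.
Day-of-year of May 15, 2026: 135.
2024 has 366 days, so 366 − 131 = 235 days remain in 2024.
Full years: 2025: 365. Sum = 365.
Total: 235 + 365 + 135 = 735 days.
735 is a multiple of 7, so the 15th of May, 2026 falls on the same weekday: Friday.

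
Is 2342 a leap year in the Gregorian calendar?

No

2342 is not a leap year.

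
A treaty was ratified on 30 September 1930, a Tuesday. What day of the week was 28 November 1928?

Count forward from the earlier date (November 28, 1928) to the later (September 30, 1930):
November 28, 1928 → November 28, 1929: 365 days.
November 1929: 30 − 28 = 2 days remain.
Then 9 full months totalling 274 days.
September 1–30, 1930: 30 days.
Residual: 306 days.
Total: 671 days.
671 mod 7 = 6, so 6 days before Tuesday is Wednesday.

Wednesday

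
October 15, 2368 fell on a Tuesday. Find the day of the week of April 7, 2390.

Saturday

From October 15, 2368 to October 15, 2389: 21 years, of which 5 contain a Feb 29 — 16×365 + 5×366 = 7670 days.
October 2389: 31 − 15 = 16 days remain.
Then November (30), December (31), January (31), February 2390 (28), March (31): 30 + 31 + 31 + 28 + 31 = 151 days.
April 1–7, 2390: 7 days.
Residual: 174 days.
Total: 7844 days.
7844 mod 7 = 4, so 4 days after Tuesday is Saturday.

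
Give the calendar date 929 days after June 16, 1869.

January 1, 1872

Count 929 days after June 16, 1869:
June 16, 1869 → June 16, 1870: 365 days.
June 16, 1870 → June 16, 1871: 365 days.
June 1871: 30 − 16 = 14 days remain.
Then July (31), August (31), September (30), October (31), November (30), December (31): 31 + 31 + 30 + 31 + 30 + 31 = 184 days.
January 1, 1872: 1 day.
Residual: 199 days.
Total: 929 days.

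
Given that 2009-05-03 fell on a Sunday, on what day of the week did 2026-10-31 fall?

Saturday

From May 3, 2009 to May 3, 2026: 17 years, of which 4 contain a Feb 29 — 13×365 + 4×366 = 6209 days.
May 2026: 31 − 3 = 28 days remain.
Then June (30), July (31), August (31), September (30): 30 + 31 + 31 + 30 = 122 days.
October 1–31, 2026: 31 days.
Residual: 181 days.
Total: 6390 days.
6390 mod 7 = 6, so 6 days after Sunday is Saturday.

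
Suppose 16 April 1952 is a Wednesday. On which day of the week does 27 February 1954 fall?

Saturday

Day-of-year of April 16, 1952: 107.
Day-of-year of February 27, 1954: 58.
1952 has 366 days, so 366 − 107 = 259 days remain in 1952.
Full years: 1953: 365. Sum = 365.
Total: 259 + 365 + 58 = 682 days.
682 mod 7 = 3, so 3 days after Wednesday is Saturday.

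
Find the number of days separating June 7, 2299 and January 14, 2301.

586

Day-of-year of June 7, 2299: 158.
Day-of-year of January 14, 2301: 14.
2299 has 365 days, so 365 − 158 = 207 days remain in 2299.
Full years: 2300: 365. Sum = 365.
Total: 207 + 365 + 14 = 586 days.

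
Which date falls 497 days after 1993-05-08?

1994-09-17

Count 497 days after May 8, 1993:
Day-of-year of May 8, 1993: 128.
Day-of-year of September 17, 1994: 260.
1993 has 365 days, so 365 − 128 = 237 days remain in 1993.
Total: 237 + 260 = 497 days.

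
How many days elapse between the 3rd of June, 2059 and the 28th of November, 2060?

544

June 2059: 30 − 3 = 27 days remain.
Then 16 full months totalling 489 days.
November 1–28, 2060: 28 days.
Total: 27 + 489 + 28 = 544 days.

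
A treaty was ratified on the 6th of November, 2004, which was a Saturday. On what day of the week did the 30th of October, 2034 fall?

From November 6, 2004 to November 6, 2033: 29 years, of which 7 contain a Feb 29 — 22×365 + 7×366 = 10592 days.
November 2033: 30 − 6 = 24 days remain.
Then 10 full months totalling 304 days.
October 1–30, 2034: 30 days.
Residual: 358 days.
Total: 10950 days.
10950 mod 7 = 2, so 2 days after Saturday is Monday.

Monday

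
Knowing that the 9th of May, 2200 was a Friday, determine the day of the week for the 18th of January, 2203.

Tuesday

Day-of-year of May 9, 2200: 129.
Day-of-year of January 18, 2203: 18.
2200 has 365 days, so 365 − 129 = 236 days remain in 2200.
Full years: 2201: 365; 2202: 365. Sum = 730.
Total: 236 + 730 + 18 = 984 days.
984 mod 7 = 4, so 4 days after Friday is Tuesday.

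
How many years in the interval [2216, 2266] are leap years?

Years divisible by 4: 2216, 2220, …, 2264 — 13 in all.
No century exceptions apply. Count: 13.

13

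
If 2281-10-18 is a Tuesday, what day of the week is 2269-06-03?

Count forward from the earlier date (June 3, 2269) to the later (October 18, 2281):
Day-of-year of June 3, 2269: 154.
Day-of-year of October 18, 2281: 291.
2269 has 365 days, so 365 − 154 = 211 days remain in 2269.
Full years 2270–2280: 8 common + 3 leap = 8×365 + 3×366 = 4018 days.
Total: 211 + 4018 + 291 = 4520 days.
4520 mod 7 = 5, so 5 days before Tuesday is Thursday.

Thursday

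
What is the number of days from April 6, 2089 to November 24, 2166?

Day-of-year of April 6, 2089: 96.
Day-of-year of November 24, 2166: 328.
2089 has 365 days, so 365 − 96 = 269 days remain in 2089.
Full years 2090–2165: 58 common + 18 leap = 58×365 + 18×366 = 27758 days.
Total: 269 + 27758 + 328 = 28355 days.

28355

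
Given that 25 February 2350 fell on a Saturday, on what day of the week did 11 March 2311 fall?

Saturday

Count forward from the earlier date (March 11, 2311) to the later (February 25, 2350):
Day-of-year of March 11, 2311: 70.
Day-of-year of February 25, 2350: 56.
2311 has 365 days, so 365 − 70 = 295 days remain in 2311.
Full years 2312–2349: 28 common + 10 leap = 28×365 + 10×366 = 13880 days.
Total: 295 + 13880 + 56 = 14231 days.
14231 is a multiple of 7, so 11 March 2311 falls on the same weekday: Saturday.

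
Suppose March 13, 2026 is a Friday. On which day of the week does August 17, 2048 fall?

From March 13, 2026 to March 13, 2048: 22 years, of which 6 contain a Feb 29 — 16×365 + 6×366 = 8036 days.
March 2048: 31 − 13 = 18 days remain.
Then April (30), May (31), June (30), July (31): 30 + 31 + 30 + 31 = 122 days.
August 1–17, 2048: 17 days.
Residual: 157 days.
Total: 8193 days.
8193 mod 7 = 3, so 3 days after Friday is Monday.

Monday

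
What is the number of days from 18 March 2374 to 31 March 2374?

Within March 2374: 31 − 18 = 13 days.

13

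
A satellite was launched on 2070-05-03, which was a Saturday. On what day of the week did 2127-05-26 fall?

Monday

From May 3, 2070 to May 3, 2127: 57 years, of which 13 contain a Feb 29 — 44×365 + 13×366 = 20818 days.
(2100 is not a leap year (divisible by 100 but not 400).)
Within May 2127: 26 − 3 = 23 days.
Total: 20841 days.
20841 mod 7 = 2, so 2 days after Saturday is Monday.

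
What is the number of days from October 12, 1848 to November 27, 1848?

46

October 1848: 31 − 12 = 19 days remain.
November 1–27, 1848: 27 days.
Total: 19 + 27 = 46 days.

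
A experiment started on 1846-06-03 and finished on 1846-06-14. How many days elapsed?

11

Within June 1846: 14 − 3 = 11 days.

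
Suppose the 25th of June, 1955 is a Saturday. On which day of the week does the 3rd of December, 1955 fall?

June 1955: 30 − 25 = 5 days remain.
Then July (31), August (31), September (30), October (31), November (30): 31 + 31 + 30 + 31 + 30 = 153 days.
December 1–3, 1955: 3 days.
Total: 5 + 153 + 3 = 161 days.
161 is a multiple of 7, so the 3rd of December, 1955 falls on the same weekday: Saturday.

Saturday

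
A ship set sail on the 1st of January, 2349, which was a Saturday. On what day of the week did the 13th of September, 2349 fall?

January 2349: 31 − 1 = 30 days remain.
Then February 2349 (28), March (31), April (30), May (31), June (30), July (31), August (31): 28 + 31 + 30 + 31 + 30 + 31 + 31 = 212 days.
September 1–13, 2349: 13 days.
Total: 30 + 212 + 13 = 255 days.
255 mod 7 = 3, so 3 days after Saturday is Tuesday.

Tuesday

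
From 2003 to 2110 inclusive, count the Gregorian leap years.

Years divisible by 4: 2004, 2008, …, 2108 — 27 in all.
Of these, 2100 is divisible by 100 but not 400, so not leap.
Leap years: 27 − 1 = 26.

26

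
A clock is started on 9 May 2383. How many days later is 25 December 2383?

230

May 2383: 31 − 9 = 22 days remain.
Then June (30), July (31), August (31), September (30), October (31), November (30): 30 + 31 + 31 + 30 + 31 + 30 = 183 days.
December 1–25, 2383: 25 days.
Total: 22 + 183 + 25 = 230 days.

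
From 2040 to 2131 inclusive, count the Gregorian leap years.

22

Years divisible by 4: 2040, 2044, …, 2128 — 23 in all.
Of these, 2100 is divisible by 100 but not 400, so not leap.
Leap years: 23 − 1 = 22.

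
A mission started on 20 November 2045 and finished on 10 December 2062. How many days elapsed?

Day-of-year of November 20, 2045: 324.
Day-of-year of December 10, 2062: 344.
2045 has 365 days, so 365 − 324 = 41 days remain in 2045.
Full years 2046–2061: 12 common + 4 leap = 12×365 + 4×366 = 5844 days.
Total: 41 + 5844 + 344 = 6229 days.

6229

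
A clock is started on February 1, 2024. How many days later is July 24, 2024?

174

February 2024: 29 − 1 = 28 days remain (2024 is a leap year, so February has 29 days).
Then March (31), April (30), May (31), June (30): 31 + 30 + 31 + 30 = 122 days.
July 1–24, 2024: 24 days.
Total: 28 + 122 + 24 = 174 days.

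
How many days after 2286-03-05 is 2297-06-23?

Day-of-year of March 5, 2286: 64.
Day-of-year of June 23, 2297: 174.
2286 has 365 days, so 365 − 64 = 301 days remain in 2286.
Full years 2287–2296: 7 common + 3 leap = 7×365 + 3×366 = 3653 days.
Total: 301 + 3653 + 174 = 4128 days.

4128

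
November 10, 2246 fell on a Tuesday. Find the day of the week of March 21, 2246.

Count forward from the earlier date (March 21, 2246) to the later (November 10, 2246):
March 2246: 31 − 21 = 10 days remain.
Then April (30), May (31), June (30), July (31), August (31), September (30), October (31): 30 + 31 + 30 + 31 + 31 + 30 + 31 = 214 days.
November 1–10, 2246: 10 days.
Total: 10 + 214 + 10 = 234 days.
234 mod 7 = 3, so 3 days before Tuesday is Saturday.

Saturday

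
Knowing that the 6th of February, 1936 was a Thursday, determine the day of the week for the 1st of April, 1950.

From February 6, 1936 to February 6, 1950: 14 years, of which 4 contain a Feb 29 — 10×365 + 4×366 = 5114 days.
February 1950: 28 − 6 = 22 days remain (1950 is not a leap year, so February has 28 days).
Then March (31): 31 days.
April 1, 1950: 1 day.
Residual: 54 days.
Total: 5168 days.
5168 mod 7 = 2, so 2 days after Thursday is Saturday.

Saturday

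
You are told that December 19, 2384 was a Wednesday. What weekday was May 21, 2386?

December 2384: 31 − 19 = 12 days remain.
Then 16 full months totalling 485 days.
May 1–21, 2386: 21 days.
Total: 12 + 485 + 21 = 518 days.
518 is a multiple of 7, so May 21, 2386 falls on the same weekday: Wednesday.

Wednesday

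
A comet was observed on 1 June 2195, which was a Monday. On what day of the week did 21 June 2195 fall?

Within June 2195: 21 − 1 = 20 days.
20 mod 7 = 6, so 6 days after Monday is Sunday.

Sunday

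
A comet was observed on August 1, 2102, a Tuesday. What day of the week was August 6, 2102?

Within August 2102: 6 − 1 = 5 days.
5 mod 7 = 5, so 5 days after Tuesday is Sunday.

Sunday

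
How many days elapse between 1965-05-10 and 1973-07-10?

2983

Day-of-year of May 10, 1965: 130.
Day-of-year of July 10, 1973: 191.
1965 has 365 days, so 365 − 130 = 235 days remain in 1965.
Full years 1966–1972: 5 common + 2 leap = 5×365 + 2×366 = 2557 days.
Total: 235 + 2557 + 191 = 2983 days.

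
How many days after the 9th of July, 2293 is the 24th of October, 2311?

Day-of-year of July 9, 2293: 190.
Day-of-year of October 24, 2311: 297.
2293 has 365 days, so 365 − 190 = 175 days remain in 2293.
Full years 2294–2310: 14 common + 3 leap = 14×365 + 3×366 = 6208 days.
Total: 175 + 6208 + 297 = 6680 days.

6680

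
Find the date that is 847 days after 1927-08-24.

1929-12-18

Count 847 days after August 24, 1927:
Day-of-year of August 24, 1927: 236.
Day-of-year of December 18, 1929: 352.
1927 has 365 days, so 365 − 236 = 129 days remain in 1927.
Full years: 1928: 366. Sum = 366.
Total: 129 + 366 + 352 = 847 days.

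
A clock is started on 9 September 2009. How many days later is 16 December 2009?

September 2009: 30 − 9 = 21 days remain.
Then October (31), November (30): 31 + 30 = 61 days.
December 1–16, 2009: 16 days.
Total: 21 + 61 + 16 = 98 days.

98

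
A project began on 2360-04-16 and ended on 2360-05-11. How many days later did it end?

April 2360: 30 − 16 = 14 days remain.
May 1–11, 2360: 11 days.
Total: 14 + 11 = 25 days.

25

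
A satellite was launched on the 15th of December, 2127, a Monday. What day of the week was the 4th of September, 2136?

Tuesday

From December 15, 2127 to December 15, 2135: 8 years, of which 2 contain a Feb 29 — 6×365 + 2×366 = 2922 days.
December 2135: 31 − 15 = 16 days remain.
Then January (31), February 2136 (29), March (31), April (30), May (31), June (30), July (31), August (31): 31 + 29 + 31 + 30 + 31 + 30 + 31 + 31 = 244 days.
September 1–4, 2136: 4 days.
Residual: 264 days.
Total: 3186 days.
3186 mod 7 = 1, so 1 day after Monday is Tuesday.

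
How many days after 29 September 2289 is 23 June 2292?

998

September 29, 2289 → September 29, 2290: 365 days.
September 29, 2290 → September 29, 2291: 365 days.
September 2291: 30 − 29 = 1 day remains.
Then October (31), November (30), December (31), January (31), February 2292 (29), March (31), April (30), May (31): 31 + 30 + 31 + 31 + 29 + 31 + 30 + 31 = 244 days.
June 1–23, 2292: 23 days.
Residual: 268 days.
Total: 998 days.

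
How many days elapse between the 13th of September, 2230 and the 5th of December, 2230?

September 2230: 30 − 13 = 17 days remain.
Then October (31), November (30): 31 + 30 = 61 days.
December 1–5, 2230: 5 days.
Total: 17 + 61 + 5 = 83 days.

83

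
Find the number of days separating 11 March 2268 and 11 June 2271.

1187

March 11, 2268 → March 11, 2269: 365 days.
March 11, 2269 → March 11, 2270: 365 days.
March 11, 2270 → March 11, 2271: 365 days.
March 2271: 31 − 11 = 20 days remain.
Then April (30), May (31): 30 + 31 = 61 days.
June 1–11, 2271: 11 days.
Residual: 92 days.
Total: 1187 days.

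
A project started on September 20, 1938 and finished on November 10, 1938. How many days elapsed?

51

September 1938: 30 − 20 = 10 days remain.
Then October (31): 31 days.
November 1–10, 1938: 10 days.
Total: 10 + 31 + 10 = 51 days.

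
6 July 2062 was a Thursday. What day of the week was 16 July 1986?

Wednesday

Count forward from the earlier date (July 16, 1986) to the later (July 6, 2062):
From July 16, 1986 to July 16, 2061: 75 years, of which 19 contain a Feb 29 — 56×365 + 19×366 = 27394 days.
(2000 is a leap year (divisible by 400).)
July 2061: 31 − 16 = 15 days remain.
Then 11 full months totalling 334 days.
July 1–6, 2062: 6 days.
Residual: 355 days.
Total: 27749 days.
27749 mod 7 = 1, so 1 day before Thursday is Wednesday.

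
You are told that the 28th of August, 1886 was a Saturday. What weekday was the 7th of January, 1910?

Friday

Day-of-year of August 28, 1886: 240.
Day-of-year of January 7, 1910: 7.
1886 has 365 days, so 365 − 240 = 125 days remain in 1886.
Full years 1887–1909: 18 common + 5 leap = 18×365 + 5×366 = 8400 days.
Total: 125 + 8400 + 7 = 8532 days.
8532 mod 7 = 6, so 6 days after Saturday is Friday.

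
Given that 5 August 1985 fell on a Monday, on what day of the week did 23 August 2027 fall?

Monday

From August 5, 1985 to August 5, 2027: 42 years, of which 10 contain a Feb 29 — 32×365 + 10×366 = 15340 days.
(2000 is a leap year (divisible by 400).)
Within August 2027: 23 − 5 = 18 days.
Total: 15358 days.
15358 is a multiple of 7, so 23 August 2027 falls on the same weekday: Monday.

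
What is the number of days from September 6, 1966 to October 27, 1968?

782

September 6, 1966 → September 6, 1967: 365 days.
September 6, 1967 → September 6, 1968: 366 days (1968 is a leap year).
September 1968: 30 − 6 = 24 days remain.
October 1–27, 1968: 27 days.
Residual: 51 days.
Total: 782 days.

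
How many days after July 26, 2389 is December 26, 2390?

518

Day-of-year of July 26, 2389: 207.
Day-of-year of December 26, 2390: 360.
2389 has 365 days, so 365 − 207 = 158 days remain in 2389.
Total: 158 + 360 = 518 days.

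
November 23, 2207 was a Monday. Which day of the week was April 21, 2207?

Tuesday

Count forward from the earlier date (April 21, 2207) to the later (November 23, 2207):
April 2207: 30 − 21 = 9 days remain.
Then May (31), June (30), July (31), August (31), September (30), October (31): 31 + 30 + 31 + 31 + 30 + 31 = 184 days.
November 1–23, 2207: 23 days.
Total: 9 + 184 + 23 = 216 days.
216 mod 7 = 6, so 6 days before Monday is Tuesday.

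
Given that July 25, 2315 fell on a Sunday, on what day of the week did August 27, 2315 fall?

July 2315: 31 − 25 = 6 days remain.
August 1–27, 2315: 27 days.
Total: 6 + 27 = 33 days.
33 mod 7 = 5, so 5 days after Sunday is Friday.

Friday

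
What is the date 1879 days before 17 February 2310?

26 December 2304

Count 1879 days before February 17, 2310:
Day-of-year of December 26, 2304: 361.
Day-of-year of February 17, 2310: 48.
2304 has 366 days, so 366 − 361 = 5 days remain in 2304.
Full years: 2305: 365; 2306: 365; 2307: 365; 2308: 366; 2309: 365. Sum = 1826.
Total: 5 + 1826 + 48 = 1879 days.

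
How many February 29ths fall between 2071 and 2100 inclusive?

7

Years divisible by 4 in [2071, 2100]: 2072, 2076, 2080, 2084, 2088, 2092, 2096, 2100.
Of these, 2100 is divisible by 100 but not 400, so not leap.
Leap years: 8 − 1 = 7.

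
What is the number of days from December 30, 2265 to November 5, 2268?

Day-of-year of December 30, 2265: 364.
Day-of-year of November 5, 2268: 310.
2265 has 365 days, so 365 − 364 = 1 days remain in 2265.
Full years: 2266: 365; 2267: 365. Sum = 730.
Total: 1 + 730 + 310 = 1041 days.

1041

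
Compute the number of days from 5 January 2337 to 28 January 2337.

Within January 2337: 28 − 5 = 23 days.

23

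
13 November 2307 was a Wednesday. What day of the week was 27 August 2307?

Count forward from the earlier date (August 27, 2307) to the later (November 13, 2307):
August 2307: 31 − 27 = 4 days remain.
Then September (30), October (31): 30 + 31 = 61 days.
November 1–13, 2307: 13 days.
Total: 4 + 61 + 13 = 78 days.
78 mod 7 = 1, so 1 day before Wednesday is Tuesday.

Tuesday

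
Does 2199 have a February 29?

No

2199 is not a leap year.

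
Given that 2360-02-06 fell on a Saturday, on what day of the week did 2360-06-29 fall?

Wednesday

February 2360: 29 − 6 = 23 days remain (2360 is a leap year, so February has 29 days).
Then March (31), April (30), May (31): 31 + 30 + 31 = 92 days.
June 1–29, 2360: 29 days.
Total: 23 + 92 + 29 = 144 days.
144 mod 7 = 4, so 4 days after Saturday is Wednesday.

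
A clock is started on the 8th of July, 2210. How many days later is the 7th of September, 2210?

July 2210: 31 − 8 = 23 days remain.
Then August (31): 31 days.
September 1–7, 2210: 7 days.
Total: 23 + 31 + 7 = 61 days.

61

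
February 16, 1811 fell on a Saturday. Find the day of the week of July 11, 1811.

Thursday

February 1811: 28 − 16 = 12 days remain (1811 is not a leap year, so February has 28 days).
Then March (31), April (30), May (31), June (30): 31 + 30 + 31 + 30 = 122 days.
July 1–11, 1811: 11 days.
Total: 12 + 122 + 11 = 145 days.
145 mod 7 = 5, so 5 days after Saturday is Thursday.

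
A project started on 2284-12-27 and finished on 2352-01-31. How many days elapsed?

24505

From December 27, 2284 to December 27, 2351: 67 years, of which 15 contain a Feb 29 — 52×365 + 15×366 = 24470 days.
(2300 is not a leap year (divisible by 100 but not 400).)
December 2351: 31 − 27 = 4 days remain.
January 1–31, 2352: 31 days.
Residual: 35 days.
Total: 24505 days.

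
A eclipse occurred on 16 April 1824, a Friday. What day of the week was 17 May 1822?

Count forward from the earlier date (May 17, 1822) to the later (April 16, 1824):
Day-of-year of May 17, 1822: 137.
Day-of-year of April 16, 1824: 107.
1822 has 365 days, so 365 − 137 = 228 days remain in 1822.
Full years: 1823: 365. Sum = 365.
Total: 228 + 365 + 107 = 700 days.
700 is a multiple of 7, so 17 May 1822 falls on the same weekday: Friday.

Friday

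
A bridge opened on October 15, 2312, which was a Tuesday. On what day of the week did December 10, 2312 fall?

Tuesday

October 2312: 31 − 15 = 16 days remain.
Then November (30): 30 days.
December 1–10, 2312: 10 days.
Total: 16 + 30 + 10 = 56 days.
56 is a multiple of 7, so December 10, 2312 falls on the same weekday: Tuesday.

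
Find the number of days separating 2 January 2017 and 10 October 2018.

January 2017: 31 − 2 = 29 days remain.
Then 20 full months totalling 607 days.
October 1–10, 2018: 10 days.
Total: 29 + 607 + 10 = 646 days.

646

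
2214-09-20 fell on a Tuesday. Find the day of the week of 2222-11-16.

Saturday

From September 20, 2214 to September 20, 2222: 8 years, of which 2 contain a Feb 29 — 6×365 + 2×366 = 2922 days.
September 2222: 30 − 20 = 10 days remain.
Then October (31): 31 days.
November 1–16, 2222: 16 days.
Residual: 57 days.
Total: 2979 days.
2979 mod 7 = 4, so 4 days after Tuesday is Saturday.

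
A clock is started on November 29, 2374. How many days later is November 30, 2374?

1

Within November 2374: 30 − 29 = 1 day.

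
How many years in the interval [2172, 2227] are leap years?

Years divisible by 4: 2172, 2176, …, 2224 — 14 in all.
Of these, 2200 is divisible by 100 but not 400, so not leap.
Leap years: 14 − 1 = 13.

13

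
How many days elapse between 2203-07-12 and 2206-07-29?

1113

July 12, 2203 → July 12, 2204: 366 days (2204 is a leap year).
July 12, 2204 → July 12, 2205: 365 days.
July 12, 2205 → July 12, 2206: 365 days.
Within July 2206: 29 − 12 = 17 days.
Total: 1113 days.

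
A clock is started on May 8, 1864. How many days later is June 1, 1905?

From May 8, 1864 to May 8, 1905: 41 years, of which 9 contain a Feb 29 — 32×365 + 9×366 = 14974 days.
(1900 is not a leap year (divisible by 100 but not 400).)
May 1905: 31 − 8 = 23 days remain.
June 1, 1905: 1 day.
Residual: 24 days.
Total: 14998 days.

14998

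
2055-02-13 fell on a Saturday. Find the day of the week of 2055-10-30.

Saturday

February 2055: 28 − 13 = 15 days remain (2055 is not a leap year, so February has 28 days).
Then March (31), April (30), May (31), June (30), July (31), August (31), September (30): 31 + 30 + 31 + 30 + 31 + 31 + 30 = 214 days.
October 1–30, 2055: 30 days.
Total: 15 + 214 + 30 = 259 days.
259 is a multiple of 7, so 2055-10-30 falls on the same weekday: Saturday.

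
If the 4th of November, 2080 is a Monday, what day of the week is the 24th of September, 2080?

Count forward from the earlier date (September 24, 2080) to the later (November 4, 2080):
September 2080: 30 − 24 = 6 days remain.
Then October (31): 31 days.
November 1–4, 2080: 4 days.
Total: 6 + 31 + 4 = 41 days.
41 mod 7 = 6, so 6 days before Monday is Tuesday.

Tuesday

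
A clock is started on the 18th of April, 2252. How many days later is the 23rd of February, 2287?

12729

Day-of-year of April 18, 2252: 109.
Day-of-year of February 23, 2287: 54.
2252 has 366 days, so 366 − 109 = 257 days remain in 2252.
Full years 2253–2286: 26 common + 8 leap = 26×365 + 8×366 = 12418 days.
Total: 257 + 12418 + 54 = 12729 days.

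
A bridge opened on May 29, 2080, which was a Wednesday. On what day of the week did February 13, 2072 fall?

Count forward from the earlier date (February 13, 2072) to the later (May 29, 2080):
From February 13, 2072 to February 13, 2080: 8 years, of which 2 contain a Feb 29 — 6×365 + 2×366 = 2922 days.
February 2080: 29 − 13 = 16 days remain (2080 is a leap year, so February has 29 days).
Then March (31), April (30): 31 + 30 = 61 days.
May 1–29, 2080: 29 days.
Residual: 106 days.
Total: 3028 days.
3028 mod 7 = 4, so 4 days before Wednesday is Saturday.

Saturday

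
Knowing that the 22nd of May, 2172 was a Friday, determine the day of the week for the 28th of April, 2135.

Thursday

Count forward from the earlier date (April 28, 2135) to the later (May 22, 2172):
Day-of-year of April 28, 2135: 118.
Day-of-year of May 22, 2172: 143.
2135 has 365 days, so 365 − 118 = 247 days remain in 2135.
Full years 2136–2171: 27 common + 9 leap = 27×365 + 9×366 = 13149 days.
Total: 247 + 13149 + 143 = 13539 days.
13539 mod 7 = 1, so 1 day before Friday is Thursday.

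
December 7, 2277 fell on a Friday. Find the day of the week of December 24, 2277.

Within December 2277: 24 − 7 = 17 days.
17 mod 7 = 3, so 3 days after Friday is Monday.

Monday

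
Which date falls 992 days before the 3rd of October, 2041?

the 15th of January, 2039

Count 992 days before October 3, 2041:
January 2039: 31 − 15 = 16 days remain.
Then 32 full months totalling 973 days.
October 1–3, 2041: 3 days.
Total: 16 + 973 + 3 = 992 days.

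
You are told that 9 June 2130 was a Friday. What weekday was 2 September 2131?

June 2130: 30 − 9 = 21 days remain.
Then 14 full months totalling 427 days.
September 1–2, 2131: 2 days.
Total: 21 + 427 + 2 = 450 days.
450 mod 7 = 2, so 2 days after Friday is Sunday.

Sunday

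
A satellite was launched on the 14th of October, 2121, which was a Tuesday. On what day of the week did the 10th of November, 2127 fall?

Day-of-year of October 14, 2121: 287.
Day-of-year of November 10, 2127: 314.
2121 has 365 days, so 365 − 287 = 78 days remain in 2121.
Full years: 2122: 365; 2123: 365; 2124: 366; 2125: 365; 2126: 365. Sum = 1826.
Total: 78 + 1826 + 314 = 2218 days.
2218 mod 7 = 6, so 6 days after Tuesday is Monday.

Monday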